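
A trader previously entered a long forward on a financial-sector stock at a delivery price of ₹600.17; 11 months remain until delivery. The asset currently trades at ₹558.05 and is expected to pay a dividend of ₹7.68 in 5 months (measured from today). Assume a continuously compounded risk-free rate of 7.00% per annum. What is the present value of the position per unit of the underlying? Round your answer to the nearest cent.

-₹12.28

PV(remaining dividends) I = 7.68·e^(−0.0700·5/12) = 7.4592
Current forward F = (S − I)·e^(rT) = (558.05 − 7.4592)·e^(0.0700·11/12) = 550.5908 × 1.066270 = 587.0785
Value (long) = (F − K)·e^(−rT) = (587.0785 − 600.17) × 0.937849 = -12.2779
Value = -₹12.28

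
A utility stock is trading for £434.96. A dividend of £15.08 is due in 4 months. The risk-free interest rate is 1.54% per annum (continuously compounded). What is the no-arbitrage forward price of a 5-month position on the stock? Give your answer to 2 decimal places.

£422.66

PV(dividends) I = 15.08·e^(−0.0154·4/12)
I = 15.0028
F = (S − I)·e^(rT) = (434.96 − 15.0028) · e^(0.0154·5/12)
= 419.9572 · e^0.006417 = 419.9572 × 1.006438 = £422.66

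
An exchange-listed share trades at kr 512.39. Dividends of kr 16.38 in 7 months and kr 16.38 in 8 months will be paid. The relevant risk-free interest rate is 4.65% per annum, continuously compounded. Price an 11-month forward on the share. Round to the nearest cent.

PV(dividends) I = 16.38·e^(−0.0465·7/12) + 16.38·e^(−0.0465·8/12)
I = 15.9417 + 15.8800 = 31.8217
F = (S − I)·e^(rT) = (512.39 − 31.8217) · e^(0.0465·11/12)
= 480.5683 · e^0.042625 = 480.5683 × 1.043546 = kr 501.50

kr 501.50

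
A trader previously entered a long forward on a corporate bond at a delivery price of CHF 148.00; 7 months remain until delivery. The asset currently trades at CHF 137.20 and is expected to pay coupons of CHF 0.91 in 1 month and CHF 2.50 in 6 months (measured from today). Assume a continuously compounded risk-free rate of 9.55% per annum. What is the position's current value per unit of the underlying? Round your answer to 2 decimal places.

PV(remaining coupons) I = 0.91·e^(−0.0955·1/12) + 2.50·e^(−0.0955·6/12) = 3.2862
Current forward F = (S − I)·e^(rT) = (137.20 − 3.2862)·e^(0.0955·7/12) = 133.9138 × 1.057289 = 141.5856
Value (long) = (F − K)·e^(−rT) = (141.5856 − 148.00) × 0.945815 = -6.0668
Value = -CHF 6.07

-CHF 6.07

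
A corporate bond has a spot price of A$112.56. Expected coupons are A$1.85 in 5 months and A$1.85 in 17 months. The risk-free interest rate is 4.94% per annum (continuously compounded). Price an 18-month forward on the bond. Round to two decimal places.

A$117.41

PV(coupons) I = 1.85·e^(−0.0494·5/12) + 1.85·e^(−0.0494·17/12)
I = 1.8123 + 1.7250 = 3.5373
F = (S − I)·e^(rT) = (112.56 − 3.5373) · e^(0.0494·18/12)
= 109.0227 · e^0.074100 = 109.0227 × 1.076914 = A$117.41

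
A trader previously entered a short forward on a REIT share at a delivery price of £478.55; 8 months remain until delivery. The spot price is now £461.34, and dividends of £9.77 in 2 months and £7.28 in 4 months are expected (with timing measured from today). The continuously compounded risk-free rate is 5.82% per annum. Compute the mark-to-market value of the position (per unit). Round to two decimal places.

£15.81

PV(remaining dividends) I = 9.77·e^(−0.0582·2/12) + 7.28·e^(−0.0582·4/12) = 16.8158
Current forward F = (S − I)·e^(rT) = (461.34 − 16.8158)·e^(0.0582·8/12) = 444.5242 × 1.039563 = 462.1109
Value (long) = (F − K)·e^(−rT) = (462.1109 − 478.55) × 0.961943 = -15.8135
Short position value = −(long value) = £15.81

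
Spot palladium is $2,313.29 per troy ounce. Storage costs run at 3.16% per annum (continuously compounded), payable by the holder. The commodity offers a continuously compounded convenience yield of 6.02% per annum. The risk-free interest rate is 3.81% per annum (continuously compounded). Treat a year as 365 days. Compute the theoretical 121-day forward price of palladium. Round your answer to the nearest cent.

$2,320.59 per troy ounce

Net carry = r + u − y = 0.0381 + 0.0316 − 0.0602 = 0.0095
F = S·e^((r+u−y)T) = 2313.29 · e^(0.0095 × 121/365) = 2313.29 · e^0.00314932
= 2313.29 × 1.00315428 = $2,320.59 per troy ounce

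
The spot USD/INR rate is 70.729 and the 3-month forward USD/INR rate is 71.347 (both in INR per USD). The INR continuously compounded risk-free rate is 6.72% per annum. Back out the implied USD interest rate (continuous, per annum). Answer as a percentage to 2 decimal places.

F = S·e^((r_INR − r_USD)T) ⇒ r_USD = r_INR − ln(F/S)/T
ln(71.347/70.729) = 0.008700; /(3/12) = 0.034800
r_USD = 0.0672 − 0.034800 = 0.032400
r_USD = 3.24%

3.24%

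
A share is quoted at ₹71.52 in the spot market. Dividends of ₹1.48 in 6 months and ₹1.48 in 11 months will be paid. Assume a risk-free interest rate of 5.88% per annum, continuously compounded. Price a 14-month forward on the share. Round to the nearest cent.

PV(dividends) I = 1.48·e^(−0.0588·6/12) + 1.48·e^(−0.0588·11/12)
I = 1.4371 + 1.4023 = 2.8394
F = (S − I)·e^(rT) = (71.52 − 2.8394) · e^(0.0588·14/12)
= 68.6806 · e^0.068600 = 68.6806 × 1.071008 = ₹73.56

₹73.56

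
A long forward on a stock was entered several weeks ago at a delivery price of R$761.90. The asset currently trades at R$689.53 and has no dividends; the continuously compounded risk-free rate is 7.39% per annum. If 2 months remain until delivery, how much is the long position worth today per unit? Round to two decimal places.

Current fair forward for the remaining 2 months: F = S·e^(r·T), r = 0.0739
F = 689.53 · e^(0.0739 × 2/12) = 689.53 × 1.012393 = 698.0753
Value of long forward = (F − K)·e^(−rT) = (698.0753 − 761.90) · e^(−0.0739·2/12)
= -63.8247 × 0.987759 = -63.04

-R$63.04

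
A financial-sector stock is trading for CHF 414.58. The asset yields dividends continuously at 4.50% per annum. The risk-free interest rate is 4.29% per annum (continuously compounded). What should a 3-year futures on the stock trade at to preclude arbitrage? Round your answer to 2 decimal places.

CHF 411.98

F = S·e^((r − q)T) = 414.58 · e^((0.0429 − 0.0450) × 3)
= 414.58 · e^-0.006300 = 414.58 × 0.993720
F = CHF 411.98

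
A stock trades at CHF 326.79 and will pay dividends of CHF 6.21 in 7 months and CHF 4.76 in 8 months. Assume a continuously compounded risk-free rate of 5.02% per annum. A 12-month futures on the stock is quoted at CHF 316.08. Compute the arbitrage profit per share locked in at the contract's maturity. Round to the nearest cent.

PV(dividends) I = 6.21·e^(−0.0502·7/12) + 4.76·e^(−0.0502·8/12) = 10.6341
Fair futures F* = (S − I)·e^(rT) = (326.79 − 10.6341)·e^0.050200 = 316.1559 × 1.051481 = 332.4319
Market CHF 316.08 < fair 332.4319: forward underpriced → reverse cash-and-carry (short the stock, invest proceeds at r, pay the dividends, go long the forward).
Profit at T = |F_mkt − F*| = |316.08 − 332.4319| = CHF 16.35 per share

CHF 16.35 per share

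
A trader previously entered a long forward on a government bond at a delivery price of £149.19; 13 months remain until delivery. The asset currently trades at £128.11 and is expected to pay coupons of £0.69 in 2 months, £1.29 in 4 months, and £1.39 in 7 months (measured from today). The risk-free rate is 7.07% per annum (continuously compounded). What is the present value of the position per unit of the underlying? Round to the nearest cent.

-£13.36

PV(remaining coupons) I = 0.69·e^(−0.0707·2/12) + 1.29·e^(−0.0707·4/12) + 1.39·e^(−0.0707·7/12) = 3.2757
Current forward F = (S − I)·e^(rT) = (128.11 − 3.2757)·e^(0.0707·13/12) = 124.8343 × 1.079601 = 134.7712
Value (long) = (F − K)·e^(−rT) = (134.7712 − 149.19) × 0.926268 = -13.3557
Value = -£13.36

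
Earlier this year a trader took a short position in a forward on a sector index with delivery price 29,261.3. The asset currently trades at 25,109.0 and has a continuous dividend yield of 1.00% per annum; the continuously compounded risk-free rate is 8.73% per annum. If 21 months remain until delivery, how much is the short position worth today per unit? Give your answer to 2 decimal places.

442.23

Current fair forward for the remaining 21 months: F = S·e^((r − q)·T), (r − q) = 0.0873 − 0.0100 = 0.0773
F = 25109.0 · e^(0.0773 × 21/12) = 25109.0 × 1.14485158 = 28746.0783
Value of long forward = (F − K)·e^(−rT) = (28746.0783 − 29261.3) · e^(−0.0873·21/12)
= -515.2217 × 0.85832282 = -442.23
Short position value = −(long value) = 442.23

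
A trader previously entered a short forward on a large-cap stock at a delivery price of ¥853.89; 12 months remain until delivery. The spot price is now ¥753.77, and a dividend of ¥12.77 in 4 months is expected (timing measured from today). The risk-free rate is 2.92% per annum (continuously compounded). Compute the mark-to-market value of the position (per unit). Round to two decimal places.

¥88.19

PV(remaining dividends) I = 12.77·e^(−0.0292·4/12) = 12.6463
Current forward F = (S − I)·e^(rT) = (753.77 − 12.6463)·e^(0.0292·12/12) = 741.1237 × 1.029630 = 763.0832
Value (long) = (F − K)·e^(−rT) = (763.0832 − 853.89) × 0.971222 = -88.1936
Short position value = −(long value) = ¥88.19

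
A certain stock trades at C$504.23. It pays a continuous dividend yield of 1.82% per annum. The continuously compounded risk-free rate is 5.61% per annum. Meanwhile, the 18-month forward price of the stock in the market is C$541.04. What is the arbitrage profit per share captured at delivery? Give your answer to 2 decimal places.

C$7.31 per share

Fair forward: F* = S·e^(carry·T), with carry = (r − q) = 0.0561 − 0.0182 = 0.0379
F* = 504.23 · e^(0.0379 × 18/12) = 504.23 · e^0.056850 = 504.23 × 1.058497 = C$533.7259
Market C$541.04 > fair C$533.7259: forward overpriced → cash-and-carry (buy spot, short the forward).
At maturity, profit = |F_mkt − F*| = |541.04 − 533.7259| = C$7.31 per share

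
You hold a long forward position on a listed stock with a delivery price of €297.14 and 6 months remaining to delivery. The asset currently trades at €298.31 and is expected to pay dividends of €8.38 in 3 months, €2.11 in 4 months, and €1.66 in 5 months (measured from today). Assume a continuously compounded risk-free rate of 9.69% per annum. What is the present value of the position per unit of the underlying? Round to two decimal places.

PV(remaining dividends) I = 8.38·e^(−0.0969·3/12) + 2.11·e^(−0.0969·4/12) + 1.66·e^(−0.0969·5/12) = 11.8167
Current forward F = (S − I)·e^(rT) = (298.31 − 11.8167)·e^(0.0969·6/12) = 286.4933 × 1.049643 = 300.7157
Value (long) = (F − K)·e^(−rT) = (300.7157 − 297.14) × 0.952705 = 3.4066
Value = €3.41

€3.41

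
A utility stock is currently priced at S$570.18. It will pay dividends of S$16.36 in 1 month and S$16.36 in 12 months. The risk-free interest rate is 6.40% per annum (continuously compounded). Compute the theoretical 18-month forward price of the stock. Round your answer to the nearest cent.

S$592.83

PV(dividends) I = 16.36·e^(−0.0640·1/12) + 16.36·e^(−0.0640·12/12)
I = 16.2730 + 15.3458 = 31.6188
F = (S − I)·e^(rT) = (570.18 − 31.6188) · e^(0.0640·18/12)
= 538.5612 · e^0.096000 = 538.5612 × 1.100759 = S$592.83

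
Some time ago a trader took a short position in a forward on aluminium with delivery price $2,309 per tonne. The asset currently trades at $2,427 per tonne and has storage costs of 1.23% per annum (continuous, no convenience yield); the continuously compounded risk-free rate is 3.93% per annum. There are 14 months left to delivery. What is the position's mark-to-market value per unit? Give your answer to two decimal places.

Current fair forward for the remaining 14 months: F = S·e^((r + u)·T), (r + u) = 0.0393 + 0.0123 = 0.0516
F = 2427 · e^(0.0516 × 14/12) = 2427 × 1.06204894 = 2577.5928
Value of long forward = (F − K)·e^(−rT) = (2577.5928 − 2309) · e^(−0.0393·14/12)
= 268.5928 × 0.95518523 = 256.56
Short position value = −(long value) = -$256.56

-$256.56 per tonne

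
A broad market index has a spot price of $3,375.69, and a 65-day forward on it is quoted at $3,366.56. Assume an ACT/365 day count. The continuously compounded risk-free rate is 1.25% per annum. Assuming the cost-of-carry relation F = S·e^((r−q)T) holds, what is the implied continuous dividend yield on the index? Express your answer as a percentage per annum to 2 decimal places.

2.77%

From F = S·e^((r−q)T): (r − q) = ln(F/S)/T
ln(3366.56/3375.69) = ln(0.997295) = -0.002709
(r − q) = -0.002709 / (65/365) = -0.015212
q = r − ln(F/S)/T = 0.0125 + 0.015212 = 0.027712
q = 2.77%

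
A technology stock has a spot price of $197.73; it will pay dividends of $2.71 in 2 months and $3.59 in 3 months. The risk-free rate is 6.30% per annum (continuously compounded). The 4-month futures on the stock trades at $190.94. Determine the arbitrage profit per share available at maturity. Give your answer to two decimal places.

PV(dividends) I = 2.71·e^(−0.0630·2/12) + 3.59·e^(−0.0630·3/12) = 6.2156
Fair futures F* = (S − I)·e^(rT) = (197.73 − 6.2156)·e^0.021000 = 191.5144 × 1.021222 = 195.5787
Market $190.94 < fair 195.5787: forward underpriced → reverse cash-and-carry (short the stock, invest proceeds at r, pay the dividends, go long the forward).
Profit at T = |F_mkt − F*| = |190.94 − 195.5787| = $4.64 per share

$4.64 per share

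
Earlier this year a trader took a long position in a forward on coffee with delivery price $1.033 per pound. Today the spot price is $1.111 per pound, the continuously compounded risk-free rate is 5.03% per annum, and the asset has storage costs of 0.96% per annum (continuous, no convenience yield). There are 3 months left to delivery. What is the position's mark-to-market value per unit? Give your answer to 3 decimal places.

Current fair forward for the remaining 3 months: F = S·e^((r + u)·T), (r + u) = 0.0503 + 0.0096 = 0.0599
F = 1.111 · e^(0.0599 × 3/12) = 1.111 × 1.015088 = 1.1278
Value of long forward = (F − K)·e^(−rT) = (1.1278 − 1.033) · e^(−0.0503·3/12)
= 0.0948 × 0.987504 = 0.094

$0.094 per pound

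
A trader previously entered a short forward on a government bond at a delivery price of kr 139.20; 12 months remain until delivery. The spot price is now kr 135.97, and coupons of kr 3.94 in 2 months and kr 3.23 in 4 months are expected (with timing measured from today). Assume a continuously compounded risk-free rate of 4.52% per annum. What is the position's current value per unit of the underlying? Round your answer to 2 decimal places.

kr 4.17

PV(remaining coupons) I = 3.94·e^(−0.0452·2/12) + 3.23·e^(−0.0452·4/12) = 7.0921
Current forward F = (S − I)·e^(rT) = (135.97 − 7.0921)·e^(0.0452·12/12) = 128.8779 × 1.046237 = 134.8368
Value (long) = (F − K)·e^(−rT) = (134.8368 − 139.20) × 0.955806 = -4.1704
Short position value = −(long value) = kr 4.17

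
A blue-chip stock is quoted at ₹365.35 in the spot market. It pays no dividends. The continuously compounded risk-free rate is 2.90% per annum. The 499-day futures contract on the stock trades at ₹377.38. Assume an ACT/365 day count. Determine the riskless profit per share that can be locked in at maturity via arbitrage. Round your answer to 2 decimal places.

₹2.75 per share

Fair futures: F* = S·e^(carry·T), with carry = r = 0.0290
F* = 365.35 · e^(0.0290 × 499/365) = 365.35 · e^0.039647 = 365.35 × 1.040443 = ₹380.1259
Market ₹377.38 < fair ₹380.1259: forward underpriced → reverse cash-and-carry (short spot, go long the forward).
At maturity, profit = |F_mkt − F*| = |377.38 − 380.1259| = ₹2.75 per share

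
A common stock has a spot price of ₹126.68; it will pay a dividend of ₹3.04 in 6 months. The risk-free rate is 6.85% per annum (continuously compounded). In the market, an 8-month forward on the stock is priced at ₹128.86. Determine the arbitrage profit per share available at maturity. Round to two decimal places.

₹0.66 per share

PV(dividends) I = 3.04·e^(−0.0685·6/12) = 2.9376
Fair forward F* = (S − I)·e^(rT) = (126.68 − 2.9376)·e^0.045667 = 123.7424 × 1.046726 = 129.5244
Market ₹128.86 < fair 129.5244: forward underpriced → reverse cash-and-carry (short the stock, invest proceeds at r, pay the dividends, go long the forward).
Profit at T = |F_mkt − F*| = |128.86 − 129.5244| = ₹0.66 per share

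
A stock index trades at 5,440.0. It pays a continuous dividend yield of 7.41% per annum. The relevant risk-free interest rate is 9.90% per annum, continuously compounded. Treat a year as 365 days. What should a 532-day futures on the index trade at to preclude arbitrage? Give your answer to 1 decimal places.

5,641.1

F = S·e^((r − q)T) = 5440.0 · e^((0.0990 − 0.0741) × 532/365)
= 5440.0 · e^0.036293 = 5440.0 × 1.036960
F = 5,641.1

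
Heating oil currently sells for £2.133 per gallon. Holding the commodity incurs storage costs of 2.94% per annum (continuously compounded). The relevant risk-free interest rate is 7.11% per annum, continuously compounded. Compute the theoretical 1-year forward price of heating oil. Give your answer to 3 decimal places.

£2.359 per gallon

Net carry = r + u − y = 0.0711 + 0.0294 − 0.0000 = 0.1005
F = S·e^((r+u−y)T) = 2.133 · e^(0.1005 × 1) = 2.133 · e^0.100500
= 2.133 × 1.105724 = £2.359 per gallon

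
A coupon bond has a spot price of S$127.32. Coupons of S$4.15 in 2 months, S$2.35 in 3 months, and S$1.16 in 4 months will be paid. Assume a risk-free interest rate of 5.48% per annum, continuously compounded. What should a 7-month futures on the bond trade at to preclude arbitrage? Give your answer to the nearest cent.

PV(coupons) I = 4.15·e^(−0.0548·2/12) + 2.35·e^(−0.0548·3/12) + 1.16·e^(−0.0548·4/12)
I = 4.1123 + 2.3180 + 1.1390 = 7.5693
F = (S − I)·e^(rT) = (127.32 − 7.5693) · e^(0.0548·7/12)
= 119.7507 · e^0.031967 = 119.7507 × 1.032483 = S$123.64

S$123.64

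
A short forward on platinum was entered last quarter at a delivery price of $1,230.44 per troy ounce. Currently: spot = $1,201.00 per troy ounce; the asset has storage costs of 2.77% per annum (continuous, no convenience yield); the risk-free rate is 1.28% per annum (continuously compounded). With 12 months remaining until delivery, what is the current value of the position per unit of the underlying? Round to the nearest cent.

Current fair forward for the remaining 12 months: F = S·e^((r + u)·T), (r + u) = 0.0128 + 0.0277 = 0.0405
F = 1201.00 · e^(0.0405 × 12/12) = 1201.00 × 1.04133131 = 1250.6389
Value of long forward = (F − K)·e^(−rT) = (1250.6389 − 1230.44) · e^(−0.0128·12/12)
= 20.1989 × 0.98728157 = 19.94
Short position value = −(long value) = -$19.94

-$19.94 per troy ounce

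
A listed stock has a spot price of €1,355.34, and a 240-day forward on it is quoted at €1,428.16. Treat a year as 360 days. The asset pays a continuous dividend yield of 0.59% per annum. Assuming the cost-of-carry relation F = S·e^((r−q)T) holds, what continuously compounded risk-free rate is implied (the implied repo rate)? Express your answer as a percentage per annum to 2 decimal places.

8.44%

From F = S·e^((r−q)T): (r − q) = ln(F/S)/T
ln(1428.16/1355.34) = ln(1.053728) = 0.052334
(r − q) = 0.052334 / (240/360) = 0.078501
r = ln(F/S)/T + q = 0.078501 + 0.0059 = 0.084401
r = 8.44%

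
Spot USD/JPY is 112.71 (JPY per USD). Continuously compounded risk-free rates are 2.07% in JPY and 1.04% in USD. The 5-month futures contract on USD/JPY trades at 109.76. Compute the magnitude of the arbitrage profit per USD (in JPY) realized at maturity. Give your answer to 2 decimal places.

Fair futures: F* = S·e^(carry·T), with carry = (r_JPY − r_USD) = 0.0207 − 0.0104 = 0.0103
F* = 112.71 · e^(0.0103 × 5/12) = 112.71 · e^0.004292 = 112.71 × 1.004301 = 113.1948
Market 109.76 < fair 113.1948: forward underpriced → reverse cash-and-carry (short spot, go long the forward).
At maturity, profit = |F_mkt − F*| = |109.76 − 113.1948| = 3.43 per USD (in JPY)

3.43 per USD (in JPY)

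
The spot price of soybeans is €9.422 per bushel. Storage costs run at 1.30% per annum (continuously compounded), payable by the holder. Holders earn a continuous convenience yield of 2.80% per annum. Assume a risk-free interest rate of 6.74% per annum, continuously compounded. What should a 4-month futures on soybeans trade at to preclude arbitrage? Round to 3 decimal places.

€9.588 per bushel

Net carry = r + u − y = 0.0674 + 0.0130 − 0.0280 = 0.0524
F = S·e^((r+u−y)T) = 9.422 · e^(0.0524 × 4/12) = 9.422 · e^0.017467
= 9.422 × 1.017620 = €9.588 per bushel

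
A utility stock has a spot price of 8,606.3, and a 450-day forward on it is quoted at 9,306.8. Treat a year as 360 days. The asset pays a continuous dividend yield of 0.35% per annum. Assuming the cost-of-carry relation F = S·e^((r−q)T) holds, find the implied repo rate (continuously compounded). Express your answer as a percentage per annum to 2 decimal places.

From F = S·e^((r−q)T): (r − q) = ln(F/S)/T
ln(9306.8/8606.3) = ln(1.081394) = 0.078251
(r − q) = 0.078251 / (450/360) = 0.062601
r = ln(F/S)/T + q = 0.062601 + 0.0035 = 0.066101
r = 6.61%

6.61%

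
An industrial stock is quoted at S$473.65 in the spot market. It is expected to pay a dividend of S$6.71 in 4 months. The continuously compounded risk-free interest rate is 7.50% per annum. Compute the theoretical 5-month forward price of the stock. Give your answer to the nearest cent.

PV(dividends) I = 6.71·e^(−0.0750·4/12)
I = 6.5443
F = (S − I)·e^(rT) = (473.65 − 6.5443) · e^(0.0750·5/12)
= 467.1057 · e^0.031250 = 467.1057 × 1.031743 = S$481.93

S$481.93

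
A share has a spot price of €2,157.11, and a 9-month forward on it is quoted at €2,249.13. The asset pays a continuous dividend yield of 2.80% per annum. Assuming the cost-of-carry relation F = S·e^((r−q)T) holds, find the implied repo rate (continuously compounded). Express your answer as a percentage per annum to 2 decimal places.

8.37%

From F = S·e^((r−q)T): (r − q) = ln(F/S)/T
ln(2249.13/2157.11) = ln(1.042659) = 0.041774
(r − q) = 0.041774 / (9/12) = 0.055699
r = ln(F/S)/T + q = 0.055699 + 0.0280 = 0.083699
r = 8.37%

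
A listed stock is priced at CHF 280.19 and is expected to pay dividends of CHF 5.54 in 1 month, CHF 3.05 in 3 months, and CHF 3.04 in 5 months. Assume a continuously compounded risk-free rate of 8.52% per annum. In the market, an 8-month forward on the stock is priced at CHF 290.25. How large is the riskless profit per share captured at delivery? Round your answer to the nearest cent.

CHF 5.77 per share

PV(dividends) I = 5.54·e^(−0.0852·1/12) + 3.05·e^(−0.0852·3/12) + 3.04·e^(−0.0852·5/12) = 11.4205
Fair forward F* = (S − I)·e^(rT) = (280.19 − 11.4205)·e^0.056800 = 268.7695 × 1.058444 = 284.4775
Market CHF 290.25 > fair 284.4775: forward overpriced → cash-and-carry (borrow at r, buy the stock and collect the dividends, short the forward).
Profit at T = |F_mkt − F*| = |290.25 − 284.4775| = CHF 5.77 per share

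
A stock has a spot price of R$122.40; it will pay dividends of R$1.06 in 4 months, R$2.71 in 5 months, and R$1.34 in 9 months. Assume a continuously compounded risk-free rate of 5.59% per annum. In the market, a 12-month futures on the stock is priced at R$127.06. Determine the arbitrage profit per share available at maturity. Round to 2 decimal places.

R$2.88 per share

PV(dividends) I = 1.06·e^(−0.0559·4/12) + 2.71·e^(−0.0559·5/12) + 1.34·e^(−0.0559·9/12) = 4.9730
Fair futures F* = (S − I)·e^(rT) = (122.40 − 4.9730)·e^0.055900 = 117.4270 × 1.057492 = 124.1781
Market R$127.06 > fair 124.1781: forward overpriced → cash-and-carry (borrow at r, buy the stock and collect the dividends, short the forward).
Profit at T = |F_mkt − F*| = |127.06 − 124.1781| = R$2.88 per share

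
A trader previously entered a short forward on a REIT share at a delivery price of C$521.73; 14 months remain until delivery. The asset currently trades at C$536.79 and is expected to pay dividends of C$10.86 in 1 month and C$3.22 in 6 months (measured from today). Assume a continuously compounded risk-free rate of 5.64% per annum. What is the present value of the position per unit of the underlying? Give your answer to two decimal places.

PV(remaining dividends) I = 10.86·e^(−0.0564·1/12) + 3.22·e^(−0.0564·6/12) = 13.9395
Current forward F = (S − I)·e^(rT) = (536.79 − 13.9395)·e^(0.0564·14/12) = 522.8505 × 1.068013 = 558.4111
Value (long) = (F − K)·e^(−rT) = (558.4111 − 521.73) × 0.936318 = 34.3452
Short position value = −(long value) = -C$34.35

-C$34.35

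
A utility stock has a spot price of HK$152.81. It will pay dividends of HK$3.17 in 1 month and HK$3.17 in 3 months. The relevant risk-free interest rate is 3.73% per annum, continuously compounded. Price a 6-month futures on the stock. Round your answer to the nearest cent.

PV(dividends) I = 3.17·e^(−0.0373·1/12) + 3.17·e^(−0.0373·3/12)
I = 3.1602 + 3.1406 = 6.3008
F = (S − I)·e^(rT) = (152.81 − 6.3008) · e^(0.0373·6/12)
= 146.5092 · e^0.018650 = 146.5092 × 1.018825 = HK$149.27

HK$149.27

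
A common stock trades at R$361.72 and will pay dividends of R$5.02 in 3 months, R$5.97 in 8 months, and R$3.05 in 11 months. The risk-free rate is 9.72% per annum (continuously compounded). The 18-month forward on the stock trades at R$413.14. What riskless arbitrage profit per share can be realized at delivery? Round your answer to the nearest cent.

PV(dividends) I = 5.02·e^(−0.0972·3/12) + 5.97·e^(−0.0972·8/12) + 3.05·e^(−0.0972·11/12) = 13.2849
Fair forward F* = (S − I)·e^(rT) = (361.72 − 13.2849)·e^0.145800 = 348.4351 × 1.156965 = 403.1272
Market R$413.14 > fair 403.1272: forward overpriced → cash-and-carry (borrow at r, buy the stock and collect the dividends, short the forward).
Profit at T = |F_mkt − F*| = |413.14 − 403.1272| = R$10.01 per share

R$10.01 per share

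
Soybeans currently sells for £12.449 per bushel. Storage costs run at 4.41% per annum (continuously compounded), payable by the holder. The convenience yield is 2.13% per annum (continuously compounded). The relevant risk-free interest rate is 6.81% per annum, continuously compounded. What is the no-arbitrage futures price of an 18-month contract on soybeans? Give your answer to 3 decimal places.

£14.268 per bushel

Net carry = r + u − y = 0.0681 + 0.0441 − 0.0213 = 0.0909
F = S·e^((r+u−y)T) = 12.449 · e^(0.0909 × 18/12) = 12.449 · e^0.136350
= 12.449 × 1.146083 = £14.268 per bushel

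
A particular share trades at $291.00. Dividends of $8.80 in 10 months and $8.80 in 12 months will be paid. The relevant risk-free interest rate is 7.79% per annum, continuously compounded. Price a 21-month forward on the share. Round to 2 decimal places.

$314.72

PV(dividends) I = 8.80·e^(−0.0779·10/12) + 8.80·e^(−0.0779·12/12)
I = 8.2469 + 8.1405 = 16.3874
F = (S − I)·e^(rT) = (291.00 − 16.3874) · e^(0.0779·21/12)
= 274.6126 · e^0.136325 = 274.6126 × 1.146054 = $314.72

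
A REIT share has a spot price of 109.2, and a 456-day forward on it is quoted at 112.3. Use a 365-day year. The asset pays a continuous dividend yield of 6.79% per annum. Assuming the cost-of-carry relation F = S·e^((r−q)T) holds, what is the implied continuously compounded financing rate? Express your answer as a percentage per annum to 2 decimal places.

From F = S·e^((r−q)T): (r − q) = ln(F/S)/T
ln(112.3/109.2) = ln(1.028388) = 0.027993
(r − q) = 0.027993 / (456/365) = 0.022407
r = ln(F/S)/T + q = 0.022407 + 0.0679 = 0.090307
r = 9.03%

9.03%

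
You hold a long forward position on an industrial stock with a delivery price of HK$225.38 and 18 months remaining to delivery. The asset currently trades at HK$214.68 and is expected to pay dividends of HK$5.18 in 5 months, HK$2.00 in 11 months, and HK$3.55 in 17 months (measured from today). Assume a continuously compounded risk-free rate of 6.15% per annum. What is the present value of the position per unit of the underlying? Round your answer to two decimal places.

PV(remaining dividends) I = 5.18·e^(−0.0615·5/12) + 2.00·e^(−0.0615·11/12) + 3.55·e^(−0.0615·17/12) = 10.1931
Current forward F = (S − I)·e^(rT) = (214.68 − 10.1931)·e^(0.0615·18/12) = 204.4869 × 1.096639 = 224.2483
Value (long) = (F − K)·e^(−rT) = (224.2483 − 225.38) × 0.911877 = -1.0320
Value = -HK$1.03

-HK$1.03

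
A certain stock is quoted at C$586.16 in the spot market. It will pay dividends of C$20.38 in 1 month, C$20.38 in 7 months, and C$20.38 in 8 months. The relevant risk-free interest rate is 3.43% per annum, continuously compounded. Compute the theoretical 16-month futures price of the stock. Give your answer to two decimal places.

C$550.55

PV(dividends) I = 20.38·e^(−0.0343·1/12) + 20.38·e^(−0.0343·7/12) + 20.38·e^(−0.0343·8/12)
I = 20.3218 + 19.9763 + 19.9193 = 60.2174
F = (S − I)·e^(rT) = (586.16 − 60.2174) · e^(0.0343·16/12)
= 525.9426 · e^0.045733 = 525.9426 × 1.046795 = C$550.55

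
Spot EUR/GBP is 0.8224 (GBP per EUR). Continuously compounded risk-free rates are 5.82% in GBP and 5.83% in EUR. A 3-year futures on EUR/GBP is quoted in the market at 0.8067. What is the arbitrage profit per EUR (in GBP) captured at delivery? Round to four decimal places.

0.0155 per EUR (in GBP)

Fair futures: F* = S·e^(carry·T), with carry = (r_GBP − r_EUR) = 0.0582 − 0.0583 = -0.0001
F* = 0.8224 · e^(-0.0001 × 3) = 0.8224 · e^-0.000300 = 0.8224 × 0.999700 = 0.8222
Market 0.8067 < fair 0.8222: forward underpriced → reverse cash-and-carry (short spot, go long the forward).
At maturity, profit = |F_mkt − F*| = |0.8067 − 0.8222| = 0.0155 per EUR (in GBP)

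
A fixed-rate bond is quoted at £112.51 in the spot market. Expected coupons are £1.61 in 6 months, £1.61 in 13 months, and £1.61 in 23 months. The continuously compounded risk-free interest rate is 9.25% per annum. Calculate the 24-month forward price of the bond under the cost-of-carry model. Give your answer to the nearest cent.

PV(coupons) I = 1.61·e^(−0.0925·6/12) + 1.61·e^(−0.0925·13/12) + 1.61·e^(−0.0925·23/12)
I = 1.5372 + 1.4565 + 1.3484 = 4.3421
F = (S − I)·e^(rT) = (112.51 − 4.3421) · e^(0.0925·24/12)
= 108.1679 · e^0.185000 = 108.1679 × 1.203218 = £130.15

£130.15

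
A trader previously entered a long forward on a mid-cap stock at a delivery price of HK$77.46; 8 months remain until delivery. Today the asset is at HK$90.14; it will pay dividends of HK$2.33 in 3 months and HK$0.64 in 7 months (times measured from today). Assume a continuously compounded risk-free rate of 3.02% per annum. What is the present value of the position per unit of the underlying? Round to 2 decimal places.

PV(remaining dividends) I = 2.33·e^(−0.0302·3/12) + 0.64·e^(−0.0302·7/12) = 2.9413
Current forward F = (S − I)·e^(rT) = (90.14 − 2.9413)·e^(0.0302·8/12) = 87.1987 × 1.020337 = 88.9721
Value (long) = (F − K)·e^(−rT) = (88.9721 − 77.46) × 0.980068 = 11.2826
Value = HK$11.28

HK$11.28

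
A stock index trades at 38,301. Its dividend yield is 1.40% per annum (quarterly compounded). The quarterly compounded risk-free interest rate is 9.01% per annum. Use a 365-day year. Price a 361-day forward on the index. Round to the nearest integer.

F = S · (1+r/4)^(4T) / (1+q/4)^(4T)
= 38301 × 1.092123 / 1.013918 = 38301 × 1.077131
F = 41,255

41,255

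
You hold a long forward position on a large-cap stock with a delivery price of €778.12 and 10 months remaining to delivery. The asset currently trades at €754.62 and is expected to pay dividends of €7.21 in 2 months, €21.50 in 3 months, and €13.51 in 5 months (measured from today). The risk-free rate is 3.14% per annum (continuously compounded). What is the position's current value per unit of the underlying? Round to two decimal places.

PV(remaining dividends) I = 7.21·e^(−0.0314·2/12) + 21.50·e^(−0.0314·3/12) + 13.51·e^(−0.0314·5/12) = 41.8386
Current forward F = (S − I)·e^(rT) = (754.62 − 41.8386)·e^(0.0314·10/12) = 712.7814 × 1.026512 = 731.6787
Value (long) = (F − K)·e^(−rT) = (731.6787 − 778.12) × 0.974173 = -45.2419
Value = -€45.24

-€45.24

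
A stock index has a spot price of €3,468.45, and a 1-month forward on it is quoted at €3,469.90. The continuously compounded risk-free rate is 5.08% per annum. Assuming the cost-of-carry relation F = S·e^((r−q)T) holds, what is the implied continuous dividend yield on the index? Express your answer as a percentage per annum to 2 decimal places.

From F = S·e^((r−q)T): (r − q) = ln(F/S)/T
ln(3469.90/3468.45) = ln(1.000418) = 0.000418
(r − q) = 0.000418 / (1/12) = 0.005016
q = r − ln(F/S)/T = 0.0508 − 0.005016 = 0.045784
q = 4.58%

4.58%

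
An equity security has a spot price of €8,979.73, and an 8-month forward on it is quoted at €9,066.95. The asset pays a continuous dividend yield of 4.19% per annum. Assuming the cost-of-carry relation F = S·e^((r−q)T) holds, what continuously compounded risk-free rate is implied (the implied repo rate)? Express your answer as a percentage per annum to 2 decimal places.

5.64%

From F = S·e^((r−q)T): (r − q) = ln(F/S)/T
ln(9066.95/8979.73) = ln(1.009713) = 0.009666
(r − q) = 0.009666 / (8/12) = 0.014499
r = ln(F/S)/T + q = 0.014499 + 0.0419 = 0.056399
r = 5.64%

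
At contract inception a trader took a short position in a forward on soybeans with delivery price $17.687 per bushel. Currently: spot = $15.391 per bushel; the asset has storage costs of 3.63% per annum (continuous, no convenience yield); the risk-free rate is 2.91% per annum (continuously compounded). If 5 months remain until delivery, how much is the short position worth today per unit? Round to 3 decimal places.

$1.848 per bushel

Current fair forward for the remaining 5 months: F = S·e^((r + u)·T), (r + u) = 0.0291 + 0.0363 = 0.0654
F = 15.391 · e^(0.0654 × 5/12) = 15.391 × 1.027625 = 15.8162
Value of long forward = (F − K)·e^(−rT) = (15.8162 − 17.687) · e^(−0.0291·5/12)
= -1.8708 × 0.987948 = -1.848
Short position value = −(long value) = $1.848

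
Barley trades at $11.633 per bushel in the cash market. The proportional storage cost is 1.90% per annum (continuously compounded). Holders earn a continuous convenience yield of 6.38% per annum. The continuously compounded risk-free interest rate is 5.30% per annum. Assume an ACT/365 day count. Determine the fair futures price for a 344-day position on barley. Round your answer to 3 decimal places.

$11.723 per bushel

Net carry = r + u − y = 0.0530 + 0.0190 − 0.0638 = 0.0082
F = S·e^((r+u−y)T) = 11.633 · e^(0.0082 × 344/365) = 11.633 · e^0.007728
= 11.633 × 1.007758 = $11.723 per bushel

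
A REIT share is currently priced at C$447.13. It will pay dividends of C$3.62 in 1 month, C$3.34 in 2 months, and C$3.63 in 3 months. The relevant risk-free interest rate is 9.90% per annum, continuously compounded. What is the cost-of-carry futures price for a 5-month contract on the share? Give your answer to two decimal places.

C$455.10

PV(dividends) I = 3.62·e^(−0.0990·1/12) + 3.34·e^(−0.0990·2/12) + 3.63·e^(−0.0990·3/12)
I = 3.5903 + 3.2853 + 3.5413 = 10.4169
F = (S − I)·e^(rT) = (447.13 − 10.4169) · e^(0.0990·5/12)
= 436.7131 · e^0.041250 = 436.7131 × 1.042113 = C$455.10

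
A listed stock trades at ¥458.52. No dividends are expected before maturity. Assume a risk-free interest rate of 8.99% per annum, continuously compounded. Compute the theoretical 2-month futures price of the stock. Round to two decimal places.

F = S·e^(rT) = 458.52 · e^(0.0899 × 2/12)
= 458.52 · e^0.014983 = 458.52 × 1.015096
F = ¥465.44

¥465.44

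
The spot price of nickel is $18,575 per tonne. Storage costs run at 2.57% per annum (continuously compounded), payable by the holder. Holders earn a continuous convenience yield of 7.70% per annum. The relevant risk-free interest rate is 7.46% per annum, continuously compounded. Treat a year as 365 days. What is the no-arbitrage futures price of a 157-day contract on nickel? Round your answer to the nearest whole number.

$18,762 per tonne

Net carry = r + u − y = 0.0746 + 0.0257 − 0.0770 = 0.0233
F = S·e^((r+u−y)T) = 18575 · e^(0.0233 × 157/365) = 18575 · e^0.010022
= 18575 × 1.010072 = $18,762 per tonne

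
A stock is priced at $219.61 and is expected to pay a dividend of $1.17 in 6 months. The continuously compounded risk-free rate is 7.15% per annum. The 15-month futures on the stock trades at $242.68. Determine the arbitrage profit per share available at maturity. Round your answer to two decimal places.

PV(dividends) I = 1.17·e^(−0.0715·6/12) = 1.1289
Fair futures F* = (S − I)·e^(rT) = (219.61 − 1.1289)·e^0.089375 = 218.4811 × 1.093491 = 238.9071
Market $242.68 > fair 238.9071: forward overpriced → cash-and-carry (borrow at r, buy the stock and collect the dividends, short the forward).
Profit at T = |F_mkt − F*| = |242.68 − 238.9071| = $3.77 per share

$3.77 per share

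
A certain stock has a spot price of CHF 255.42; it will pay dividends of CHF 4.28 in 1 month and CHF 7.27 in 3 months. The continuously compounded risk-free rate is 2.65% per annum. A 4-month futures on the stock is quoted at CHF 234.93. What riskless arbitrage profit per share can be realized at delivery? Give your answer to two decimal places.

PV(dividends) I = 4.28·e^(−0.0265·1/12) + 7.27·e^(−0.0265·3/12) = 11.4926
Fair futures F* = (S − I)·e^(rT) = (255.42 − 11.4926)·e^0.008833 = 243.9274 × 1.008872 = 246.0915
Market CHF 234.93 < fair 246.0915: forward underpriced → reverse cash-and-carry (short the stock, invest proceeds at r, pay the dividends, go long the forward).
Profit at T = |F_mkt − F*| = |234.93 − 246.0915| = CHF 11.16 per share

CHF 11.16 per share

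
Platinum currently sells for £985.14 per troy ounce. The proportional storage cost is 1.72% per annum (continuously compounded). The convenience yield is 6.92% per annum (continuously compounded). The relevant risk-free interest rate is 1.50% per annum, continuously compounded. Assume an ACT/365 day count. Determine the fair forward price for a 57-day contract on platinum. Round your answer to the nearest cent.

£979.46 per troy ounce

Net carry = r + u − y = 0.0150 + 0.0172 − 0.0692 = -0.0370
F = S·e^((r+u−y)T) = 985.14 · e^(-0.0370 × 57/365) = 985.14 · e^-0.005778
= 985.14 × 0.994239 = £979.46 per troy ounce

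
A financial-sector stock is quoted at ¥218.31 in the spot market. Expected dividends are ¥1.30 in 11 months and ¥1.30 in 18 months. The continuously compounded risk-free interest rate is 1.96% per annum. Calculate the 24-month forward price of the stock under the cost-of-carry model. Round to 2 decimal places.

PV(dividends) I = 1.30·e^(−0.0196·11/12) + 1.30·e^(−0.0196·18/12)
I = 1.2769 + 1.2623 = 2.5392
F = (S − I)·e^(rT) = (218.31 − 2.5392) · e^(0.0196·24/12)
= 215.7708 · e^0.039200 = 215.7708 × 1.039978 = ¥224.40

¥224.40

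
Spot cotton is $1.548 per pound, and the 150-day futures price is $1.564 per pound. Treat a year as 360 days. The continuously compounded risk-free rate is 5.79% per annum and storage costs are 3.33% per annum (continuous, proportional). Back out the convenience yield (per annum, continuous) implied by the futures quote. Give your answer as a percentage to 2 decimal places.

F = S·e^((r+u−y)T) ⇒ (r+u−y) = ln(F/S)/T
ln(1.564/1.548) = 0.010283; /T ⇒ 0.024679
y = r + u − ln(F/S)/T = 0.0579 + 0.0333 − 0.024679 = 0.066521
y = 6.65%

6.65%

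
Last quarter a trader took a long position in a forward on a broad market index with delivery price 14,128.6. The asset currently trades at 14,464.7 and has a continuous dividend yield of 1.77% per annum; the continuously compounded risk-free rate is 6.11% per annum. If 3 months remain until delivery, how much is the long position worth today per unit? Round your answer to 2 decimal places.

486.41

Current fair forward for the remaining 3 months: F = S·e^((r − q)·T), (r − q) = 0.0611 − 0.0177 = 0.0434
F = 14464.7 · e^(0.0434 × 3/12) = 14464.7 × 1.01090907 = 14622.4964
Value of long forward = (F − K)·e^(−rT) = (14622.4964 − 14128.6) · e^(−0.0611·3/12)
= 493.8964 × 0.98484107 = 486.41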